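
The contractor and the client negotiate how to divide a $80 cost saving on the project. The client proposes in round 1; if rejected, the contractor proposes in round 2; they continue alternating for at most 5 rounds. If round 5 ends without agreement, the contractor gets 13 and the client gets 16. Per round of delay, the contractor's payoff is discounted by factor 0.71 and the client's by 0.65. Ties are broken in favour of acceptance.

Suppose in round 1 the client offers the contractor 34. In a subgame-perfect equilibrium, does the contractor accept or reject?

Round 5 (the client proposes): the contractor gets 13 if talks fail, so the client offers 13 and keeps 67.
Round 4 (the contractor proposes): the client can get 67 next round, worth 0.65 × 67 = 43.55 now; the contractor offers that and keeps 36.45.
Round 3 (the client proposes): the contractor can get 36.45 next round, worth 0.71 × 36.45 = 25.8795 now, so the client offers 25.8795, keeping 54.1205.
Round 2 (the contractor proposes): the client can get 54.1205 next round, worth 0.65 × 54.1205 = 35.178325 now. The contractor offers 35.178325 and keeps 80 − 35.178325 = 44.821675.
So by rejecting in round 1, the contractor gets 44.821675 next round, worth 0.71 × 44.821675 = 31.82338925 now.
Offer 34 ≥ 31.82338925, so the contractor accepts.

Accept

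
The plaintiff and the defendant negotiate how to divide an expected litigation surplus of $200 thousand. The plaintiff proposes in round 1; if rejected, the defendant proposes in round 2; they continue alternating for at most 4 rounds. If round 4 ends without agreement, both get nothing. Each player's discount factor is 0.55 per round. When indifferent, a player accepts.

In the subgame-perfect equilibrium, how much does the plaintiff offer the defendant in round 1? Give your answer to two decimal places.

82.78

Round 4 (the defendant proposes): the plaintiff will accept anything ≥ 0, so the defendant offers 0 and keeps 200.
Round 3 (the plaintiff proposes): the defendant can get 200 next round, worth 0.55 × 200 = 110 now, so the plaintiff offers 110, keeping 90.
Round 2 (the defendant proposes): the plaintiff can get 90 next round, worth 0.55 × 90 = 49.5 now. The defendant offers 49.5 and keeps 200 − 49.5 = 150.5.
Round 1 (the plaintiff proposes): the defendant can get 150.5 next round, worth 0.55 × 150.5 = 82.775 now; the plaintiff offers that and keeps 117.225.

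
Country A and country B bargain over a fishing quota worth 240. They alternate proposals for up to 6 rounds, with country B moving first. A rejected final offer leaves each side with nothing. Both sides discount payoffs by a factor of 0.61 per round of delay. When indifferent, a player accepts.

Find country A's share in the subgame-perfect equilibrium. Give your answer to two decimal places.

98.61

Round 6 (country A proposes): country B will accept anything ≥ 0, so country A offers 0 and keeps 240.
Round 5 (country B proposes): country A can get 240 next round, worth 0.61 × 240 = 146.4 now. Country B offers 146.4 and keeps 240 − 146.4 = 93.6.
Round 4 (country A proposes): country B can get 93.6 next round, worth 0.61 × 93.6 = 57.096 now; country A offers that and keeps 182.904.
Round 3 (country B proposes): country A can get 182.904 next round, worth 0.61 × 182.904 = 111.57144 now. Country B offers 111.57144 and keeps 240 − 111.57144 = 128.42856.
Round 2 (country A proposes): country B can get 128.42856 next round, worth 0.61 × 128.42856 = 78.3414216 now. Country A offers 78.3414216 and keeps 240 − 78.3414216 = 161.6585784.
Round 1 (country B proposes): country A can get 161.6585784 next round, worth 0.61 × 161.6585784 = 98.611732824 now; country B offers that and keeps 141.388267176.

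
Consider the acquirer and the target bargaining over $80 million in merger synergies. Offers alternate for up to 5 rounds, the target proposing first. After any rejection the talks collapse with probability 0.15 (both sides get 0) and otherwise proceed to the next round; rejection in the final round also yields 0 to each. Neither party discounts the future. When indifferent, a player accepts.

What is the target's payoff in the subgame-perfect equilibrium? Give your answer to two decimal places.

By backward induction:
Round 5 (the target proposes): the acquirer will accept anything ≥ 0, so the target offers 0 and keeps 80.
Round 4 (the acquirer proposes): rejecting gives the target an expected 0.85 × 80 = 68, so the acquirer offers 68, keeping 12.
Round 3 (the target proposes): rejecting gives the acquirer an expected 0.85 × 12 = 10.2; the target offers that and keeps 69.8.
Round 2 (the acquirer proposes): rejecting gives the target an expected 0.85 × 69.8 = 59.33; the acquirer offers that and keeps 20.67.
Round 1 (the target proposes): rejecting gives the acquirer an expected 0.85 × 20.67 = 17.5695; the target offers that and keeps 62.4305.

62.43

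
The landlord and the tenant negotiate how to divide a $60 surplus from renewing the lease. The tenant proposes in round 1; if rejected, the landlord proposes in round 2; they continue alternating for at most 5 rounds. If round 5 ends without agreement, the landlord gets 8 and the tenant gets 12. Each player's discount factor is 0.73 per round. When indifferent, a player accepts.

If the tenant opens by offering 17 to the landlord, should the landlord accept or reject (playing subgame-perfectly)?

Round 5 (the tenant proposes): the landlord gets 8 if talks fail, so the tenant offers 8 and keeps 52.
Round 4 (the landlord proposes): the tenant can get 52 next round, worth 0.73 × 52 = 37.96 now; the landlord offers that and keeps 22.04.
Round 3 (the tenant proposes): the landlord can get 22.04 next round, worth 0.73 × 22.04 = 16.0892 now. The tenant offers 16.0892 and keeps 60 − 16.0892 = 43.9108.
Round 2 (the landlord proposes): the tenant can get 43.9108 next round, worth 0.73 × 43.9108 = 32.054884 now, so the landlord offers 32.054884, keeping 27.945116.
So by rejecting in round 1, the landlord gets 27.945116 next round, worth 0.73 × 27.945116 = 20.39993468 now.
Offer 17 < 20.39993468, so the landlord rejects.

Reject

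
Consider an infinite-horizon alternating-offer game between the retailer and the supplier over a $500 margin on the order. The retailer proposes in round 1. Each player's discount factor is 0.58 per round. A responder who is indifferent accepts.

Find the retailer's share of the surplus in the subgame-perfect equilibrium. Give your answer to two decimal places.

316.46

When the retailer proposes, the supplier accepts any offer worth at least 0.58 times what the supplier would get by proposing next round; and vice versa.
This gives x = 500 − 0.58y and y = 500 − 0.58x, where x and y are each side's share when it proposes.
Hence (1 − 0.58·0.58)x = 500(1 − 0.58), i.e. 0.6636·x = 210.
x ≈ 316.4557; the supplier's share is 500 − x ≈ 183.5443.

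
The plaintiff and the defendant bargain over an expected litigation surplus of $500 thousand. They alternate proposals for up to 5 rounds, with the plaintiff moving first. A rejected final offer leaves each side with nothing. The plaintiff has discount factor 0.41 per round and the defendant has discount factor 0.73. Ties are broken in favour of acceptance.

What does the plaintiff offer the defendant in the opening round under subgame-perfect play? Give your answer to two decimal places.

Round 5 (the plaintiff proposes): the defendant will accept anything ≥ 0, so the plaintiff offers 0 and keeps 500.
Round 4 (the defendant proposes): the plaintiff can get 500 next round, worth 0.41 × 500 = 205 now; the defendant offers that and keeps 295.
Round 3 (the plaintiff proposes): the defendant can get 295 next round, worth 0.73 × 295 = 215.35 now; the plaintiff offers that and keeps 284.65.
Round 2 (the defendant proposes): the plaintiff can get 284.65 next round, worth 0.41 × 284.65 = 116.7065 now. The defendant offers 116.7065 and keeps 500 − 116.7065 = 383.2935.
Round 1 (the plaintiff proposes): the defendant can get 383.2935 next round, worth 0.73 × 383.2935 = 279.804255 now; the plaintiff offers that and keeps 220.195745.

279.80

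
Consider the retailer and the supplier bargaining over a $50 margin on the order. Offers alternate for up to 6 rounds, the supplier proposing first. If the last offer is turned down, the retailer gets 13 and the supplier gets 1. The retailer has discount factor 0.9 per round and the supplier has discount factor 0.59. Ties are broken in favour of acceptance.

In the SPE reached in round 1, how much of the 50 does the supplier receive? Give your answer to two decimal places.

Work backward from the last round.
Round 6 (the retailer proposes): the supplier gets 1 if talks fail, so the retailer offers 1 and keeps 49.
Round 5 (the supplier proposes): the retailer can get 49 next round, worth 0.9 × 49 = 44.1 now. The supplier offers 44.1 and keeps 50 − 44.1 = 5.9.
Round 4 (the retailer proposes): the supplier can get 5.9 next round, worth 0.59 × 5.9 = 3.481 now. The retailer offers 3.481 and keeps 50 − 3.481 = 46.519.
Round 3 (the supplier proposes): the retailer can get 46.519 next round, worth 0.9 × 46.519 = 41.8671 now. The supplier offers 41.8671 and keeps 50 − 41.8671 = 8.1329.
Round 2 (the retailer proposes): the supplier can get 8.1329 next round, worth 0.59 × 8.1329 = 4.798411 now, so the retailer offers 4.798411, keeping 45.201589.
Round 1 (the supplier proposes): the retailer can get 45.201589 next round, worth 0.9 × 45.201589 = 40.6814301 now. The supplier offers 40.6814301 and keeps 50 − 40.6814301 = 9.3185699.

9.32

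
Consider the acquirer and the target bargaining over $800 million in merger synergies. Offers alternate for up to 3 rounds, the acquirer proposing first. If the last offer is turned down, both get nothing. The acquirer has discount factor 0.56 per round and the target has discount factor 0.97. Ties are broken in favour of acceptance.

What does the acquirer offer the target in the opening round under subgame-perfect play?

341.44

By backward induction:
Round 3 (the acquirer proposes): rejection yields 0 for the target; the acquirer offers 0 and keeps 800.
Round 2 (the target proposes): the acquirer can get 800 next round, worth 0.56 × 800 = 448 now; the target offers that and keeps 352.
Round 1 (the acquirer proposes): the target can get 352 next round, worth 0.97 × 352 = 341.44 now, so the acquirer offers 341.44, keeping 458.56.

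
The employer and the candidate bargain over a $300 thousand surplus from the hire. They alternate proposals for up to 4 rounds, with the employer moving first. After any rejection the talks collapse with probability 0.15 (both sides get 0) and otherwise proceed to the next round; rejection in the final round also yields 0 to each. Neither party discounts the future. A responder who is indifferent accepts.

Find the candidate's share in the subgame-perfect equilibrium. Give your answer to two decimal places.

222.49

Round 4 (the candidate proposes): rejection yields 0 for the employer; the candidate offers 0 and keeps 300.
Round 3 (the employer proposes): rejecting gives the candidate an expected 0.85 × 300 = 255; the employer offers that and keeps 45.
Round 2 (the candidate proposes): rejecting gives the employer an expected 0.85 × 45 = 38.25, so the candidate offers 38.25, keeping 261.75.
Round 1 (the employer proposes): rejecting gives the candidate an expected 0.85 × 261.75 = 222.4875. The employer offers 222.4875 and keeps 300 − 222.4875 = 77.5125.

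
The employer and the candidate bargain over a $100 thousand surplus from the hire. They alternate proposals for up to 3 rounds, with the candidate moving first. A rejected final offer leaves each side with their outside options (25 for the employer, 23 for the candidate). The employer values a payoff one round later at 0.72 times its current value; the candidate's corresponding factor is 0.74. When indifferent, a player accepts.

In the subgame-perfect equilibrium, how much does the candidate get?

67.96

Round 3 (the candidate proposes): the employer gets 25 if talks fail, so the candidate offers 25 and keeps 75.
Round 2 (the employer proposes): the candidate can get 75 next round, worth 0.74 × 75 = 55.5 now. The employer offers 55.5 and keeps 100 − 55.5 = 44.5.
Round 1 (the candidate proposes): the employer can get 44.5 next round, worth 0.72 × 44.5 = 32.04 now. The candidate offers 32.04 and keeps 100 − 32.04 = 67.96.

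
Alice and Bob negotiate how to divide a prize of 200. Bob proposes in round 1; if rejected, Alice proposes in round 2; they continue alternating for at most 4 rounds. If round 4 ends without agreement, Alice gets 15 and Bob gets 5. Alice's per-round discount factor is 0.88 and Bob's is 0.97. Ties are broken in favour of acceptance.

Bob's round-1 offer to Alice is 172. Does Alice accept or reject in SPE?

Accept

Round 4 (Alice proposes): Bob gets 5 if talks fail, so Alice offers 5 and keeps 195.
Round 3 (Bob proposes): Alice can get 195 next round, worth 0.88 × 195 = 171.6 now; Bob offers that and keeps 28.4.
Round 2 (Alice proposes): Bob can get 28.4 next round, worth 0.97 × 28.4 = 27.548 now, so Alice offers 27.548, keeping 172.452.
So by rejecting in round 1, Alice gets 172.452 next round, worth 0.88 × 172.452 = 151.75776 now.
Offer 172 ≥ 151.75776, so Alice accepts.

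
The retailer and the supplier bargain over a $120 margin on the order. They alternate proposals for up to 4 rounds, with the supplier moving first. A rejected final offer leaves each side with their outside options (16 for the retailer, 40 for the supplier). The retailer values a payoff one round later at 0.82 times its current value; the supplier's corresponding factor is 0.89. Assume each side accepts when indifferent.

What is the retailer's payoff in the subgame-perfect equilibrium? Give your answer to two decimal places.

58.70

Round 4 (the retailer proposes): the supplier gets 40 if talks fail, so the retailer offers 40 and keeps 80.
Round 3 (the supplier proposes): the retailer can get 80 next round, worth 0.82 × 80 = 65.6 now; the supplier offers that and keeps 54.4.
Round 2 (the retailer proposes): the supplier can get 54.4 next round, worth 0.89 × 54.4 = 48.416 now, so the retailer offers 48.416, keeping 71.584.
Round 1 (the supplier proposes): the retailer can get 71.584 next round, worth 0.82 × 71.584 = 58.69888 now, so the supplier offers 58.69888, keeping 61.30112.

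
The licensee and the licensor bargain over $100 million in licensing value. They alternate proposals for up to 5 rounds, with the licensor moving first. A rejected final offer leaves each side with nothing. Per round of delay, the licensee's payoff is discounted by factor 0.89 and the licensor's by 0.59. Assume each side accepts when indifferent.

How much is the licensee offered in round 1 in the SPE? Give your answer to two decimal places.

Round 5 (the licensor proposes): the licensee will accept anything ≥ 0, so the licensor offers 0 and keeps 100.
Round 4 (the licensee proposes): the licensor can get 100 next round, worth 0.59 × 100 = 59 now, so the licensee offers 59, keeping 41.
Round 3 (the licensor proposes): the licensee can get 41 next round, worth 0.89 × 41 = 36.49 now. The licensor offers 36.49 and keeps 100 − 36.49 = 63.51.
Round 2 (the licensee proposes): the licensor can get 63.51 next round, worth 0.59 × 63.51 = 37.4709 now, so the licensee offers 37.4709, keeping 62.5291.
Round 1 (the licensor proposes): the licensee can get 62.5291 next round, worth 0.89 × 62.5291 = 55.650899 now. The licensor offers 55.650899 and keeps 100 − 55.650899 = 44.349101.

55.65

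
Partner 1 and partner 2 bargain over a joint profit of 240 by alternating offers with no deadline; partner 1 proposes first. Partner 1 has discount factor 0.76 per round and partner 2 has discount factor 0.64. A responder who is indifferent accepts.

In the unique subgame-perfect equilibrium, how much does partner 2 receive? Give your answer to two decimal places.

When partner 1 proposes, partner 2 accepts any offer worth at least 0.64 times what partner 2 would get by proposing next round; and vice versa.
This gives x = 240 − 0.64y and y = 240 − 0.76x, where x and y are each side's share when it proposes.
Hence (1 − 0.64·0.76)x = 240(1 − 0.64), i.e. 0.5136·x = 86.4.
x ≈ 168.2243; partner 2's share is 240 − x ≈ 71.7757.

71.78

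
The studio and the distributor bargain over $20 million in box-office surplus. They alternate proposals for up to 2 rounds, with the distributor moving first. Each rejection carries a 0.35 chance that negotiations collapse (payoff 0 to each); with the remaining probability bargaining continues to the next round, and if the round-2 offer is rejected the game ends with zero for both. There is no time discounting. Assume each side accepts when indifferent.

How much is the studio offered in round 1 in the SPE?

By backward induction:
Round 2 (the studio proposes): the distributor will accept anything ≥ 0, so the studio offers 0 and keeps 20.
Round 1 (the distributor proposes): rejecting gives the studio an expected 0.65 × 20 = 13, so the distributor offers 13, keeping 7.

13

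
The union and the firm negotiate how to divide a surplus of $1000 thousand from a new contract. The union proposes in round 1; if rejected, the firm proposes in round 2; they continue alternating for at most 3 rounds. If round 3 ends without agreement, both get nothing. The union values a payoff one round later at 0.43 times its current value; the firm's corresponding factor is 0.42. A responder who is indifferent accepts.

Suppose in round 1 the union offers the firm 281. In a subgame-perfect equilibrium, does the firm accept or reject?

Accept

Round 3 (the union proposes): rejection yields 0 for the firm; the union offers 0 and keeps 1000.
Round 2 (the firm proposes): the union can get 1000 next round, worth 0.43 × 1000 = 430 now. The firm offers 430 and keeps 1000 − 430 = 570.
So by rejecting in round 1, the firm gets 570 next round, worth 0.42 × 570 = 239.4 now.
Offer 281 ≥ 239.4, so the firm accepts.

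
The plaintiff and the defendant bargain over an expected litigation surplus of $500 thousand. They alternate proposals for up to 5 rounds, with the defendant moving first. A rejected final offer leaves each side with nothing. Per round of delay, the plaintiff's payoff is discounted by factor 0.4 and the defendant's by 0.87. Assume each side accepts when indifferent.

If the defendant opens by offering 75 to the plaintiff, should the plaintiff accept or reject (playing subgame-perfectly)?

Round 5 (the defendant proposes): the plaintiff will accept anything ≥ 0, so the defendant offers 0 and keeps 500.
Round 4 (the plaintiff proposes): the defendant can get 500 next round, worth 0.87 × 500 = 435 now. The plaintiff offers 435 and keeps 500 − 435 = 65.
Round 3 (the defendant proposes): the plaintiff can get 65 next round, worth 0.4 × 65 = 26 now. The defendant offers 26 and keeps 500 − 26 = 474.
Round 2 (the plaintiff proposes): the defendant can get 474 next round, worth 0.87 × 474 = 412.38 now; the plaintiff offers that and keeps 87.62.
So by rejecting in round 1, the plaintiff gets 87.62 next round, worth 0.4 × 87.62 = 35.048 now.
Offer 75 ≥ 35.048, so the plaintiff accepts.

Accept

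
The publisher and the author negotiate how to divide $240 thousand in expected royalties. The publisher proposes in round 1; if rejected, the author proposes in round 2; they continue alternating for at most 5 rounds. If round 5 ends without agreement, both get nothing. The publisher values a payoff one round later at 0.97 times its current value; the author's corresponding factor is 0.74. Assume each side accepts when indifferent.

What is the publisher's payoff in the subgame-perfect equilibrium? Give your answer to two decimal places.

Round 5 (the publisher proposes): rejection yields 0 for the author; the publisher offers 0 and keeps 240.
Round 4 (the author proposes): the publisher can get 240 next round, worth 0.97 × 240 = 232.8 now; the author offers that and keeps 7.2.
Round 3 (the publisher proposes): the author can get 7.2 next round, worth 0.74 × 7.2 = 5.328 now. The publisher offers 5.328 and keeps 240 − 5.328 = 234.672.
Round 2 (the author proposes): the publisher can get 234.672 next round, worth 0.97 × 234.672 = 227.63184 now; the author offers that and keeps 12.36816.
Round 1 (the publisher proposes): the author can get 12.36816 next round, worth 0.74 × 12.36816 = 9.1524384 now; the publisher offers that and keeps 230.8475616.

230.85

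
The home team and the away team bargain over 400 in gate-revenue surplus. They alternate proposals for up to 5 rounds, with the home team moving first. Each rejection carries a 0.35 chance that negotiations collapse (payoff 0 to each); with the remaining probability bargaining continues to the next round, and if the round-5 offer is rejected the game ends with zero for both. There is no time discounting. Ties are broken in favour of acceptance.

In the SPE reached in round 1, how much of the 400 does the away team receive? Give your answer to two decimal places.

129.45

By backward induction:
Round 5 (the home team proposes): rejection yields 0 for the away team; the home team offers 0 and keeps 400.
Round 4 (the away team proposes): rejecting gives the home team an expected 0.65 × 400 = 260. The away team offers 260 and keeps 400 − 260 = 140.
Round 3 (the home team proposes): rejecting gives the away team an expected 0.65 × 140 = 91. The home team offers 91 and keeps 400 − 91 = 309.
Round 2 (the away team proposes): rejecting gives the home team an expected 0.65 × 309 = 200.85, so the away team offers 200.85, keeping 199.15.
Round 1 (the home team proposes): rejecting gives the away team an expected 0.65 × 199.15 = 129.4475; the home team offers that and keeps 270.5525.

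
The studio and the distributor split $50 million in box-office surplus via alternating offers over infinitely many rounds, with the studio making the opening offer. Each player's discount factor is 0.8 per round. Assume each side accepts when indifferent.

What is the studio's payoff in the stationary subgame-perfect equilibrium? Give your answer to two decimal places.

27.78

When the studio proposes, the distributor accepts any offer worth at least 0.8 times what the distributor would get by proposing next round; and vice versa.
This gives x = 50 − 0.8y and y = 50 − 0.8x, where x and y are each side's share when it proposes.
Hence (1 − 0.8·0.8)x = 50(1 − 0.8), i.e. 0.36·x = 10.
x ≈ 27.7778; the distributor's share is 50 − x ≈ 22.2222.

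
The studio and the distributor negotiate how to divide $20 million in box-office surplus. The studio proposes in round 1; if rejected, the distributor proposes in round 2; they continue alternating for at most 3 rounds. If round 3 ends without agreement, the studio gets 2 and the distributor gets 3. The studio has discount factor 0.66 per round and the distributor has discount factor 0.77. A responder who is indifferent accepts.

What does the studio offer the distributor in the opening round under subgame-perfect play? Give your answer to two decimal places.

Round 3 (the studio proposes): the distributor gets 3 if talks fail, so the studio offers 3 and keeps 17.
Round 2 (the distributor proposes): the studio can get 17 next round, worth 0.66 × 17 = 11.22 now, so the distributor offers 11.22, keeping 8.78.
Round 1 (the studio proposes): the distributor can get 8.78 next round, worth 0.77 × 8.78 = 6.7606 now, so the studio offers 6.7606, keeping 13.2394.

6.76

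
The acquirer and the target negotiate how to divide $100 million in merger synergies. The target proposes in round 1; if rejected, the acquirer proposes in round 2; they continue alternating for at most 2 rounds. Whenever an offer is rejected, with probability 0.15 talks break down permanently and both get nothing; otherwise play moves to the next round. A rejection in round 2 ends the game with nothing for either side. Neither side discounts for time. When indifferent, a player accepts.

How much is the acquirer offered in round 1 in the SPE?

85

By backward induction:
Round 2 (the acquirer proposes): rejection yields 0 for the target; the acquirer offers 0 and keeps 100.
Round 1 (the target proposes): rejecting gives the acquirer an expected 0.85 × 100 = 85, so the target offers 85, keeping 15.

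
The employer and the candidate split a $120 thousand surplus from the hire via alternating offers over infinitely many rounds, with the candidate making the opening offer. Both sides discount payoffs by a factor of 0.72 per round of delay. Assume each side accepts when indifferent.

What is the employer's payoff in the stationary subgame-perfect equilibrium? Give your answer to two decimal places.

Let x be the candidate's share when the candidate proposes and y be the employer's share when the employer proposes.
The employer accepts iff offered ≥ 0.72·y, so x = 120 − 0.72y. Symmetrically y = 120 − 0.72x.
Substituting: x = 120 − 0.72(120 − 0.72x), giving x(1 − 0.72·0.72) = 120(1 − 0.72).
So x = 120 × 0.28 / 0.4816 ≈ 69.7674, and the employer receives 120 − x ≈ 50.2326.

50.23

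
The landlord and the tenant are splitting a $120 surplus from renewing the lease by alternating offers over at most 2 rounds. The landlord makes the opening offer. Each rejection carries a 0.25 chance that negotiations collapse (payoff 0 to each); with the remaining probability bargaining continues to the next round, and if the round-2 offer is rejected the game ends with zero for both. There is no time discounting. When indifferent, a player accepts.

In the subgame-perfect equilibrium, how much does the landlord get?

30

Round 2 (the tenant proposes): rejection yields 0 for the landlord; the tenant offers 0 and keeps 120.
Round 1 (the landlord proposes): rejecting gives the tenant an expected 0.75 × 120 = 90. The landlord offers 90 and keeps 120 − 90 = 30.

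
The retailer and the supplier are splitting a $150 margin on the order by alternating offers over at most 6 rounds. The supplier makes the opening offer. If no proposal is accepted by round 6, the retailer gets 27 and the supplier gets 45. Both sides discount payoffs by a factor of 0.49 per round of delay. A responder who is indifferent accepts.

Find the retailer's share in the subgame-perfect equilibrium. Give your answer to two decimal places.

49.45

Round 6 (the retailer proposes): the supplier gets 45 if talks fail, so the retailer offers 45 and keeps 105.
Round 5 (the supplier proposes): the retailer can get 105 next round, worth 0.49 × 105 = 51.45 now; the supplier offers that and keeps 98.55.
Round 4 (the retailer proposes): the supplier can get 98.55 next round, worth 0.49 × 98.55 = 48.2895 now. The retailer offers 48.2895 and keeps 150 − 48.2895 = 101.7105.
Round 3 (the supplier proposes): the retailer can get 101.7105 next round, worth 0.49 × 101.7105 = 49.838145 now. The supplier offers 49.838145 and keeps 150 − 49.838145 = 100.161855.
Round 2 (the retailer proposes): the supplier can get 100.161855 next round, worth 0.49 × 100.161855 = 49.07930895 now; the retailer offers that and keeps 100.92069105.
Round 1 (the supplier proposes): the retailer can get 100.92069105 next round, worth 0.49 × 100.92069105 = 49.4511386145 now, so the supplier offers 49.4511386145, keeping 100.5488613855.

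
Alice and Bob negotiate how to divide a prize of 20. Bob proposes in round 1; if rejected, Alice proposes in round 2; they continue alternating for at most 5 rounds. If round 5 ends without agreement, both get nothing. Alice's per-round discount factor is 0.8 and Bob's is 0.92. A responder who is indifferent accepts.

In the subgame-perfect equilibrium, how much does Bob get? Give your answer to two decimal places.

17.78

Round 5 (Bob proposes): Alice will accept anything ≥ 0, so Bob offers 0 and keeps 20.
Round 4 (Alice proposes): Bob can get 20 next round, worth 0.92 × 20 = 18.4 now. Alice offers 18.4 and keeps 20 − 18.4 = 1.6.
Round 3 (Bob proposes): Alice can get 1.6 next round, worth 0.8 × 1.6 = 1.28 now, so Bob offers 1.28, keeping 18.72.
Round 2 (Alice proposes): Bob can get 18.72 next round, worth 0.92 × 18.72 = 17.2224 now, so Alice offers 17.2224, keeping 2.7776.
Round 1 (Bob proposes): Alice can get 2.7776 next round, worth 0.8 × 2.7776 = 2.22208 now, so Bob offers 2.22208, keeping 17.77792.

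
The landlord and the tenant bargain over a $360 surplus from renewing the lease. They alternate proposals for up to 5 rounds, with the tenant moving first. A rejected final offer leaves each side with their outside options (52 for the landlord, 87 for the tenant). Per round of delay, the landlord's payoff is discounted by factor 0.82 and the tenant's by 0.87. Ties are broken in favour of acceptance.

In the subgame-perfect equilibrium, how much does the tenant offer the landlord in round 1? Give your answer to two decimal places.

92.22

Round 5 (the tenant proposes): the landlord gets 52 if talks fail, so the tenant offers 52 and keeps 308.
Round 4 (the landlord proposes): the tenant can get 308 next round, worth 0.87 × 308 = 267.96 now, so the landlord offers 267.96, keeping 92.04.
Round 3 (the tenant proposes): the landlord can get 92.04 next round, worth 0.82 × 92.04 = 75.4728 now. The tenant offers 75.4728 and keeps 360 − 75.4728 = 284.5272.
Round 2 (the landlord proposes): the tenant can get 284.5272 next round, worth 0.87 × 284.5272 = 247.538664 now, so the landlord offers 247.538664, keeping 112.461336.
Round 1 (the tenant proposes): the landlord can get 112.461336 next round, worth 0.82 × 112.461336 = 92.21829552 now. The tenant offers 92.21829552 and keeps 360 − 92.21829552 = 267.78170448.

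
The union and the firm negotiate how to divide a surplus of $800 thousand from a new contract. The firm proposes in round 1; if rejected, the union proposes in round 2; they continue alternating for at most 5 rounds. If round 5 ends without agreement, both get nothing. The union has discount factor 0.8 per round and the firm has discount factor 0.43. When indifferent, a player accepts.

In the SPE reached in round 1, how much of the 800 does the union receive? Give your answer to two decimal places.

Round 5 (the firm proposes): rejection yields 0 for the union; the firm offers 0 and keeps 800.
Round 4 (the union proposes): the firm can get 800 next round, worth 0.43 × 800 = 344 now. The union offers 344 and keeps 800 − 344 = 456.
Round 3 (the firm proposes): the union can get 456 next round, worth 0.8 × 456 = 364.8 now. The firm offers 364.8 and keeps 800 − 364.8 = 435.2.
Round 2 (the union proposes): the firm can get 435.2 next round, worth 0.43 × 435.2 = 187.136 now. The union offers 187.136 and keeps 800 − 187.136 = 612.864.
Round 1 (the firm proposes): the union can get 612.864 next round, worth 0.8 × 612.864 = 490.2912 now. The firm offers 490.2912 and keeps 800 − 490.2912 = 309.7088.

490.29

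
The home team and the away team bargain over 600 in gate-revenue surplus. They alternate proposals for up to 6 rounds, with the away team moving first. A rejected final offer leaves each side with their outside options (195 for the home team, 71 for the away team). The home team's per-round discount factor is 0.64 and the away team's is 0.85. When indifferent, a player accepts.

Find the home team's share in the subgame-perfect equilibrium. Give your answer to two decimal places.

Round 6 (the home team proposes): the away team gets 71 if talks fail, so the home team offers 71 and keeps 529.
Round 5 (the away team proposes): the home team can get 529 next round, worth 0.64 × 529 = 338.56 now, so the away team offers 338.56, keeping 261.44.
Round 4 (the home team proposes): the away team can get 261.44 next round, worth 0.85 × 261.44 = 222.224 now, so the home team offers 222.224, keeping 377.776.
Round 3 (the away team proposes): the home team can get 377.776 next round, worth 0.64 × 377.776 = 241.77664 now, so the away team offers 241.77664, keeping 358.22336.
Round 2 (the home team proposes): the away team can get 358.22336 next round, worth 0.85 × 358.22336 = 304.489856 now; the home team offers that and keeps 295.510144.
Round 1 (the away team proposes): the home team can get 295.510144 next round, worth 0.64 × 295.510144 = 189.12649216 now, so the away team offers 189.12649216, keeping 410.87350784.

189.13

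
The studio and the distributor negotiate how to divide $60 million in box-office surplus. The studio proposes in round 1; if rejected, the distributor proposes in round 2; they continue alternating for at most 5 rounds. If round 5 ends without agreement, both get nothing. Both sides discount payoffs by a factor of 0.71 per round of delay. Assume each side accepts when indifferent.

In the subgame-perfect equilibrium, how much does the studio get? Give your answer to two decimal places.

By backward induction:
Round 5 (the studio proposes): rejection yields 0 for the distributor; the studio offers 0 and keeps 60.
Round 4 (the distributor proposes): the studio can get 60 next round, worth 0.71 × 60 = 42.6 now, so the distributor offers 42.6, keeping 17.4.
Round 3 (the studio proposes): the distributor can get 17.4 next round, worth 0.71 × 17.4 = 12.354 now. The studio offers 12.354 and keeps 60 − 12.354 = 47.646.
Round 2 (the distributor proposes): the studio can get 47.646 next round, worth 0.71 × 47.646 = 33.82866 now, so the distributor offers 33.82866, keeping 26.17134.
Round 1 (the studio proposes): the distributor can get 26.17134 next round, worth 0.71 × 26.17134 = 18.5816514 now; the studio offers that and keeps 41.4183486.

41.42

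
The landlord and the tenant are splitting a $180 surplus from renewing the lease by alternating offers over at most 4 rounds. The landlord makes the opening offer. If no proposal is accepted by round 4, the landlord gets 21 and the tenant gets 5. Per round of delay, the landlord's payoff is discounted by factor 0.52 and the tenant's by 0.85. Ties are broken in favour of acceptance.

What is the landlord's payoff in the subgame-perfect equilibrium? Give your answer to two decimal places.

46.82

Round 4 (the tenant proposes): the landlord gets 21 if talks fail, so the tenant offers 21 and keeps 159.
Round 3 (the landlord proposes): the tenant can get 159 next round, worth 0.85 × 159 = 135.15 now, so the landlord offers 135.15, keeping 44.85.
Round 2 (the tenant proposes): the landlord can get 44.85 next round, worth 0.52 × 44.85 = 23.322 now. The tenant offers 23.322 and keeps 180 − 23.322 = 156.678.
Round 1 (the landlord proposes): the tenant can get 156.678 next round, worth 0.85 × 156.678 = 133.1763 now. The landlord offers 133.1763 and keeps 180 − 133.1763 = 46.8237.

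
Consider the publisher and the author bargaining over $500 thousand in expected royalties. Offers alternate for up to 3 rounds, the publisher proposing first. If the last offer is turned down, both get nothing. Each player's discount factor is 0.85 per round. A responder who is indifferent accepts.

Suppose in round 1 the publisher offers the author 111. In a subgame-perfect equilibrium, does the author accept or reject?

Accept

Work out the author's continuation value if the offer is rejected.
Round 3 (the publisher proposes): rejection yields 0 for the author; the publisher offers 0 and keeps 500.
Round 2 (the author proposes): the publisher can get 500 next round, worth 0.85 × 500 = 425 now, so the author offers 425, keeping 75.
So by rejecting in round 1, the author gets 75 next round, worth 0.85 × 75 = 63.75 now.
Offer 111 ≥ 63.75, so the author accepts.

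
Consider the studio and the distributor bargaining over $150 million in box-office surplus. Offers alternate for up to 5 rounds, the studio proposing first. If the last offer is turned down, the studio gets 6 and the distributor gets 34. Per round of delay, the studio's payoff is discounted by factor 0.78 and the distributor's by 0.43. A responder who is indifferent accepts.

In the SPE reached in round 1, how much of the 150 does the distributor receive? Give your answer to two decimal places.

22.77

Round 5 (the studio proposes): the distributor gets 34 if talks fail, so the studio offers 34 and keeps 116.
Round 4 (the distributor proposes): the studio can get 116 next round, worth 0.78 × 116 = 90.48 now, so the distributor offers 90.48, keeping 59.52.
Round 3 (the studio proposes): the distributor can get 59.52 next round, worth 0.43 × 59.52 = 25.5936 now; the studio offers that and keeps 124.4064.
Round 2 (the distributor proposes): the studio can get 124.4064 next round, worth 0.78 × 124.4064 = 97.036992 now. The distributor offers 97.036992 and keeps 150 − 97.036992 = 52.963008.
Round 1 (the studio proposes): the distributor can get 52.963008 next round, worth 0.43 × 52.963008 = 22.77409344 now, so the studio offers 22.77409344, keeping 127.22590656.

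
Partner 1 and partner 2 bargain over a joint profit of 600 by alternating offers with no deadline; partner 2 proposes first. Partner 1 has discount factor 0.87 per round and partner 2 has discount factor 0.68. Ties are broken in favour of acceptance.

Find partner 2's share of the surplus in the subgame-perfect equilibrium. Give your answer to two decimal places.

Let x be partner 2's share when partner 2 proposes and y be partner 1's share when partner 1 proposes.
Partner 1 accepts iff offered ≥ 0.87·y, so x = 600 − 0.87y. Symmetrically y = 600 − 0.68x.
Substituting: x = 600 − 0.87(600 − 0.68x), giving x(1 − 0.68·0.87) = 600(1 − 0.87).
So x = 600 × 0.13 / 0.4084 ≈ 190.9892, and partner 1 receives 600 − x ≈ 409.0108.

190.99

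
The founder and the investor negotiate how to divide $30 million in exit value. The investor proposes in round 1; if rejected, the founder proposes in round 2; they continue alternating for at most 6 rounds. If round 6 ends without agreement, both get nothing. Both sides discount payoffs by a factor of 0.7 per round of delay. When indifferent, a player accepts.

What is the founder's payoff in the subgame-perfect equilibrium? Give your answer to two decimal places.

14.43

Solve by backward induction from round 6.
Round 6 (the founder proposes): the investor will accept anything ≥ 0, so the founder offers 0 and keeps 30.
Round 5 (the investor proposes): the founder can get 30 next round, worth 0.7 × 30 = 21 now; the investor offers that and keeps 9.
Round 4 (the founder proposes): the investor can get 9 next round, worth 0.7 × 9 = 6.3 now, so the founder offers 6.3, keeping 23.7.
Round 3 (the investor proposes): the founder can get 23.7 next round, worth 0.7 × 23.7 = 16.59 now. The investor offers 16.59 and keeps 30 − 16.59 = 13.41.
Round 2 (the founder proposes): the investor can get 13.41 next round, worth 0.7 × 13.41 = 9.387 now. The founder offers 9.387 and keeps 30 − 9.387 = 20.613.
Round 1 (the investor proposes): the founder can get 20.613 next round, worth 0.7 × 20.613 = 14.4291 now. The investor offers 14.4291 and keeps 30 − 14.4291 = 15.5709.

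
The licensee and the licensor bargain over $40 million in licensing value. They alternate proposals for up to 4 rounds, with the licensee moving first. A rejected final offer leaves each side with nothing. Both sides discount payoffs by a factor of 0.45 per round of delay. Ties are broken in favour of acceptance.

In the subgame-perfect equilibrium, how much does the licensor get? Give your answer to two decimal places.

13.55

Round 4 (the licensor proposes): the licensee will accept anything ≥ 0, so the licensor offers 0 and keeps 40.
Round 3 (the licensee proposes): the licensor can get 40 next round, worth 0.45 × 40 = 18 now; the licensee offers that and keeps 22.
Round 2 (the licensor proposes): the licensee can get 22 next round, worth 0.45 × 22 = 9.9 now; the licensor offers that and keeps 30.1.
Round 1 (the licensee proposes): the licensor can get 30.1 next round, worth 0.45 × 30.1 = 13.545 now. The licensee offers 13.545 and keeps 40 − 13.545 = 26.455.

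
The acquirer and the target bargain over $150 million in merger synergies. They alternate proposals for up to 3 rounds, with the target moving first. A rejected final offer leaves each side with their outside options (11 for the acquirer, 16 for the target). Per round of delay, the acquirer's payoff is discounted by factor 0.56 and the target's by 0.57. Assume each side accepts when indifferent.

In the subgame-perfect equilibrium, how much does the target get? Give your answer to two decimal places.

110.37

Solve by backward induction from round 3.
Round 3 (the target proposes): the acquirer gets 11 if talks fail, so the target offers 11 and keeps 139.
Round 2 (the acquirer proposes): the target can get 139 next round, worth 0.57 × 139 = 79.23 now; the acquirer offers that and keeps 70.77.
Round 1 (the target proposes): the acquirer can get 70.77 next round, worth 0.56 × 70.77 = 39.6312 now; the target offers that and keeps 110.3688.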